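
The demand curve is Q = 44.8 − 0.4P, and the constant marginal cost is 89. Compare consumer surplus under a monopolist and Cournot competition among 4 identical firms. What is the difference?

Consumer surplus rises by 41.262

Inverting demand: P = 112 − 2.5Q.
The monopolist equates marginal revenue to marginal cost: 112 − 5Q = 89, so Q = 4.6. From demand, P = 100.5.
CS = ½·(112 − 100.5)·4.6 = 26.45.
With 4 symmetric Cournot firms, each firm's FOC gives 112 − 12.5q = 89, so q = 1.84, Q = 4·1.84 = 7.36, and P = 93.6.
CS = ½·(112 − 93.6)·7.36 = 67.712.
Change in consumer surplus: 67.712 − 26.45 = 41.262.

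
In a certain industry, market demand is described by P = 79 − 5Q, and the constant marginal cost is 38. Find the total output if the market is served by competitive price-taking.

Q = 8.2

Perfect competition: P = MC = 38, so 79 − 5Q = 38 and Q = 8.2.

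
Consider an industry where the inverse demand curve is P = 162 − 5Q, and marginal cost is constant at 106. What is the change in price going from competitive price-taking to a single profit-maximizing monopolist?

Price rises by 28

Perfect competition: P = MC = 106, so 162 − 5Q = 106 and Q = 11.2.
Monopoly sets MR = MC: 162 − 10Q = 106 ⇒ Q = 5.6, P = 162 − 5·5.6 = 134.
Change in price: 134 − 106 = 28.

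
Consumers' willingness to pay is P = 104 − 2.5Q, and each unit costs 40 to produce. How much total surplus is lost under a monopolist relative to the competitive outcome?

DWL = 204.8

Competitive firms price at marginal cost: P = 40, giving Q = 25.6.
A monopolist chooses Q where MR = MC. MR = 104 − 5Q; setting this equal to 40 gives Q = 12.8 and P = 72.
DWL is the triangle between Q = 12.8 and Q = 25.6: ½·(25.6 − 12.8)·(72 − 40) = 204.8.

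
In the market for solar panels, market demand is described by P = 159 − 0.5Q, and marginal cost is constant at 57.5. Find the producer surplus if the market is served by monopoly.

PS = 5151.125

Monopoly sets MR = MC: 159 − Q = 57.5 ⇒ Q = 101.5, P = 159 − 0.5·101.5 = 108.25.
PS = (108.25 − 57.5)·101.5 = 5151.125.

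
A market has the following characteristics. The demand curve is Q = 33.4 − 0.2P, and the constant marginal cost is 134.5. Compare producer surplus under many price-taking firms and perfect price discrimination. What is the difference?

Producer surplus rises by 105.625

Inverting demand: P = 167 − 5Q.
Perfect competition: P = MC = 134.5, so 167 − 5Q = 134.5 and Q = 6.5.
PS = (134.5 − 134.5)·6.5 = 0.
With perfect price discrimination, output is the efficient level Q = 6.5 (where demand meets MC), but every buyer pays their willingness to pay: CS = 0 and PS = total surplus.
PS = ½·(167 − 134.5)·6.5 = 105.625.
Change in producer surplus: 105.625 − 0 = 105.625.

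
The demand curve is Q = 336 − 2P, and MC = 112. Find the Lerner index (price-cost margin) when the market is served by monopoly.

Lerner index = 0.2

Inverting demand: P = 168 − 0.5Q.
Monopoly sets MR = MC: 168 − Q = 112 ⇒ Q = 56, P = 168 − 0.5·56 = 140.
Lerner index = (P − MC)/P = (140 − 112)/140 = 0.2.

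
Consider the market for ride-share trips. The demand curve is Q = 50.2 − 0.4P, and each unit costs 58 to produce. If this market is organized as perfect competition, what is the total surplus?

TS = 911.25

Inverting demand: P = 125.5 − 2.5Q.
Under competition P = MC = 58, so Q = (125.5 − 58)/2.5 = 27.
CS = ½·(125.5 − 58)·27 = 911.25; PS = (58 − 58)·27 = 0; TS = 911.25.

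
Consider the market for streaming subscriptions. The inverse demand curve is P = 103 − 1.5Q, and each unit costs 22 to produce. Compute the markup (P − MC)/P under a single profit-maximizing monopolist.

Lerner index = 0.648

A monopolist chooses Q where MR = MC. MR = 103 − 3Q; setting this equal to 22 gives Q = 27 and P = 62.5.
Lerner index = (P − MC)/P = (62.5 − 22)/62.5 = 0.648.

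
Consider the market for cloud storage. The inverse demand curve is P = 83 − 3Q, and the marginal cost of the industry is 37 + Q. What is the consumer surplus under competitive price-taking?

Under competition P = MC: 83 − 3Q = 37 + Q ⇒ Q = 11.5, P = 48.5.
CS = ½·(83 − 48.5)·11.5 = 198.375.

CS = 198.375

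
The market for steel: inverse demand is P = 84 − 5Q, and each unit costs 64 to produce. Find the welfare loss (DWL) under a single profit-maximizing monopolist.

Under competition P = MC = 64, so Q = (84 − 64)/5 = 4.
The monopolist equates marginal revenue to marginal cost: 84 − 10Q = 64, so Q = 2. From demand, P = 74.
DWL is the triangle between Q = 2 and Q = 4: ½·(4 − 2)·(74 − 64) = 10.

DWL = 10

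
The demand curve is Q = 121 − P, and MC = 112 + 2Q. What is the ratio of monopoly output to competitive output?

Inverting demand: P = 121 − Q.
A monopolist chooses Q where MR = MC. MR = 121 − 2Q; setting this equal to 112 + 2Q gives Q = 2.25 and P = 118.75.
Under competition P = MC: 121 − Q = 112 + 2Q ⇒ Q = 3, P = 118.
Ratio Q_m/Q_c = 2.25/3 = 0.75.

Q_m/Q_c = 0.75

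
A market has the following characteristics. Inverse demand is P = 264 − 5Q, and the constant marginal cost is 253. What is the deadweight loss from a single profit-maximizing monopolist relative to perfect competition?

DWL = 3.025

Perfect competition: P = MC = 253, so 264 − 5Q = 253 and Q = 2.2.
Monopoly sets MR = MC: 264 − 10Q = 253 ⇒ Q = 1.1, P = 264 − 5·1.1 = 258.5.
DWL is the triangle between Q = 1.1 and Q = 2.2: ½·(2.2 − 1.1)·(258.5 − 253) = 3.025.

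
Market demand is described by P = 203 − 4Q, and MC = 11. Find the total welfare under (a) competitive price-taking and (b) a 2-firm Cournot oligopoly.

Competition: TS = 4608; Cournot: TS = 4096

Competitive firms price at marginal cost: P = 11, giving Q = 48.
CS = ½·(203 − 11)·48 = 4608; PS = (11 − 11)·48 = 0; TS = 4608.
Cournot with 2 identical firms: the symmetric best-response condition is 203 − 12q = 11. Each firm produces q = 16, total output Q = 32, price P = 75.
CS = ½·(203 − 75)·32 = 2048; PS = (75 − 11)·32 = 2048; TS = 4096.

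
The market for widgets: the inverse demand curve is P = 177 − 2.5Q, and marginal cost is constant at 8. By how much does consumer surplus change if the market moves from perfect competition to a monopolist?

CS falls by 4284.15

Under competition P = MC = 8, so Q = (177 − 8)/2.5 = 67.6.
CS = ½·(177 − 8)·67.6 = 5712.2.
The monopolist equates marginal revenue to marginal cost: 177 − 5Q = 8, so Q = 33.8. From demand, P = 92.5.
CS = ½·(177 − 92.5)·33.8 = 1428.05.
Change in consumer surplus: 1428.05 − 5712.2 = −4284.15.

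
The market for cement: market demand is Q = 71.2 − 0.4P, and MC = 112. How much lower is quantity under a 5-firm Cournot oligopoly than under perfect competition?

Q falls by 4.4

Inverting demand: P = 178 − 2.5Q.
Perfect competition: P = MC = 112, so 178 − 2.5Q = 112 and Q = 26.4.
With 5 symmetric Cournot firms, each firm's FOC gives 178 − 15q = 112, so q = 4.4, Q = 5·4.4 = 22, and P = 123.
Change in quantity: 22 − 26.4 = −4.4.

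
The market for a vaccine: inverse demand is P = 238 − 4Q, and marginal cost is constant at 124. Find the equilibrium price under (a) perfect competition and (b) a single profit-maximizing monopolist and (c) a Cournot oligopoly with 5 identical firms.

Competition: P = 124; Monopoly: P = 181; Cournot: P = 143

Perfect competition: P = MC = 124, so 238 − 4Q = 124 and Q = 28.5.
The monopolist equates marginal revenue to marginal cost: 238 − 8Q = 124, so Q = 14.25. From demand, P = 181.
Cournot with 5 identical firms: the symmetric best-response condition is 238 − 24q = 124. Each firm produces q = 4.75, total output Q = 23.75, price P = 143.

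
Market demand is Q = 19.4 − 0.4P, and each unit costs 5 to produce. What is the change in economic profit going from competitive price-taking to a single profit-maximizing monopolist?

Economic profit rises by 189.225

Inverting demand: P = 48.5 − 2.5Q.
Under competition P = MC = 5, so Q = (48.5 − 5)/2.5 = 17.4.
Profit = (5 − 5)·17.4 = 0.
A monopolist chooses Q where MR = MC. MR = 48.5 − 5Q; setting this equal to 5 gives Q = 8.7 and P = 26.75.
Profit = (26.75 − 5)·8.7 = 189.225.
Change in economic profit: 189.225 − 0 = 189.225.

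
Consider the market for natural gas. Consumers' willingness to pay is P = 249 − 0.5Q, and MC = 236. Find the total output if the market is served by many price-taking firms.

Under competition P = MC = 236, so Q = (249 − 236)/0.5 = 26.

Q = 26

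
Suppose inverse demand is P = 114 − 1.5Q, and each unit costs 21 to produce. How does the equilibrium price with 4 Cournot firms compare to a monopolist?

With 4 symmetric Cournot firms, each firm's FOC gives 114 − 7.5q = 21, so q = 12.4, Q = 4·12.4 = 49.6, and P = 39.6.
The monopolist equates marginal revenue to marginal cost: 114 − 3Q = 21, so Q = 31. From demand, P = 67.5.

Cournot: P = 39.6; Monopoly: P = 67.5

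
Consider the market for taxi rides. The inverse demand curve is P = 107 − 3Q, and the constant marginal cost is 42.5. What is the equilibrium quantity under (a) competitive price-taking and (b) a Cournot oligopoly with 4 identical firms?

Competition: Q = 21.5; Cournot: Q = 17.2

Competitive firms price at marginal cost: P = 42.5, giving Q = 21.5.
In a 4-firm Cournot equilibrium, symmetry and the first-order condition give q = (107 − 42.5)/(15) = 4.3. So Q = 17.2 and P = 55.4.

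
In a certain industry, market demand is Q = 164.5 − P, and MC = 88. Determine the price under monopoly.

P = 126.25

Inverting demand: P = 164.5 − Q.
The monopolist equates marginal revenue to marginal cost: 164.5 − 2Q = 88, so Q = 38.25. From demand, P = 126.25.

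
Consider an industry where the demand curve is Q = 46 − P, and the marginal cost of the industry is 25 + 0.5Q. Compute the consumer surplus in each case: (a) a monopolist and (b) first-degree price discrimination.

Inverting demand: P = 46 − Q.
A monopolist chooses Q where MR = MC. MR = 46 − 2Q; setting this equal to 25 + 0.5Q gives Q = 8.4 and P = 37.6.
CS = ½·(46 − 37.6)·8.4 = 35.28.
Under first-degree price discrimination the firm charges each unit its demand price and produces up to where P = MC, i.e. Q = 14. Consumer surplus is zero; producer surplus equals total surplus.
CS = 0.

Monopoly: CS = 35.28; Perfect PD: CS = 0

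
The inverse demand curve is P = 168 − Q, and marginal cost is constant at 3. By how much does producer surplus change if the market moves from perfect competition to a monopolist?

Producer surplus rises by 6806.25

Under competition P = MC = 3, so Q = (168 − 3)/1 = 165.
PS = (3 − 3)·165 = 0.
Monopoly sets MR = MC: 168 − 2Q = 3 ⇒ Q = 82.5, P = 168 − 82.5 = 85.5.
PS = (85.5 − 3)·82.5 = 6806.25.
Change in producer surplus: 6806.25 − 0 = 6806.25.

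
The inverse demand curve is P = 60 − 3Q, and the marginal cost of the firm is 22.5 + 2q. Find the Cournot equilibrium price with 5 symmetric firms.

P = 31.875

Cournot with 5 identical firms: the symmetric best-response condition is 60 − 18q = 22.5 + 2q. Each firm produces q = 1.875, total output Q = 9.375, price P = 31.875.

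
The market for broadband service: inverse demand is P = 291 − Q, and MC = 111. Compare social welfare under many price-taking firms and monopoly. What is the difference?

TS falls by 4050

Under competition P = MC = 111, so Q = (291 − 111)/1 = 180.
CS = ½·(291 − 111)·180 = 16200; PS = (111 − 111)·180 = 0; TS = 16200.
A monopolist chooses Q where MR = MC. MR = 291 − 2Q; setting this equal to 111 gives Q = 90 and P = 201.
CS = ½·(291 − 201)·90 = 4050; PS = (201 − 111)·90 = 8100; TS = 12150.
Change in social welfare: 12150 − 16200 = −4050.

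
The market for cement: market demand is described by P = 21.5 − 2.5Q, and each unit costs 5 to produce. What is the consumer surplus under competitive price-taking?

Under competition P = MC = 5, so Q = (21.5 − 5)/2.5 = 6.6.
CS = ½·(21.5 − 5)·6.6 = 54.45.

CS = 54.45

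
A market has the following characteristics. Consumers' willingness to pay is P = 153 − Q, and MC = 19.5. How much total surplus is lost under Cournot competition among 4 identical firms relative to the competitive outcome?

DWL = 356.445

Competitive firms price at marginal cost: P = 19.5, giving Q = 133.5.
With 4 symmetric Cournot firms, each firm's FOC gives 153 − 5q = 19.5, so q = 26.7, Q = 4·26.7 = 106.8, and P = 46.2.
DWL is the triangle between Q = 106.8 and Q = 133.5: ½·(133.5 − 106.8)·(46.2 − 19.5) = 356.445.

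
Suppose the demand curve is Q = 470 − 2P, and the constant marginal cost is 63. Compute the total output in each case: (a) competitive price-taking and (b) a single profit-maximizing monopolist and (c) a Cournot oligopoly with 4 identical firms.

Inverting demand: P = 235 − 0.5Q.
Perfect competition: P = MC = 63, so 235 − 0.5Q = 63 and Q = 344.
Monopoly sets MR = MC: 235 − Q = 63 ⇒ Q = 172, P = 235 − 0.5·172 = 149.
Cournot with 4 identical firms: the symmetric best-response condition is 235 − 2.5q = 63. Each firm produces q = 68.8, total output Q = 275.2, price P = 97.4.

Competition: Q = 344; Monopoly: Q = 172; Cournot: Q = 275.2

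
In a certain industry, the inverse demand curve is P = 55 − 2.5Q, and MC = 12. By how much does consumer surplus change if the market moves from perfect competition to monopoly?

Competitive firms price at marginal cost: P = 12, giving Q = 17.2.
CS = ½·(55 − 12)·17.2 = 369.8.
Monopoly sets MR = MC: 55 − 5Q = 12 ⇒ Q = 8.6, P = 55 − 2.5·8.6 = 33.5.
CS = ½·(55 − 33.5)·8.6 = 92.45.
Change in consumer surplus: 92.45 − 369.8 = −277.35.

CS falls by 277.35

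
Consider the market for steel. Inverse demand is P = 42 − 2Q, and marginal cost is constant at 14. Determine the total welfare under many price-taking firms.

Perfect competition: P = MC = 14, so 42 − 2Q = 14 and Q = 14.
CS = ½·(42 − 14)·14 = 196; PS = (14 − 14)·14 = 0; TS = 196.

TS = 196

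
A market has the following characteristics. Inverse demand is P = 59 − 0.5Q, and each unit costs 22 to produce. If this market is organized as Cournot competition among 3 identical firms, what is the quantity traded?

Cournot with 3 identical firms: the symmetric best-response condition is 59 − 2q = 22. Each firm produces q = 18.5, total output Q = 55.5, price P = 31.25.

Q = 55.5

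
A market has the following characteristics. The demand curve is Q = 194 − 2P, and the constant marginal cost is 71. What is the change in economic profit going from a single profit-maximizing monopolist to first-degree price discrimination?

π rises by 338

Inverting demand: P = 97 − 0.5Q.
A monopolist chooses Q where MR = MC. MR = 97 − Q; setting this equal to 71 gives Q = 26 and P = 84.
Profit = (84 − 71)·26 = 338.
A perfectly discriminating monopolist sells every unit with P(Q) ≥ MC(Q), so output equals the competitive quantity Q = 52. Each buyer pays their reservation price, so CS = 0 and the firm captures all surplus.
PS equals the full surplus area, 676. Profit = 676 = 676.
Change in economic profit: 676 − 338 = 338.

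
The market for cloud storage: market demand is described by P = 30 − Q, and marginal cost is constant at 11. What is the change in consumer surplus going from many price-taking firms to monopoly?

Consumer surplus falls by 135.375

Competitive firms price at marginal cost: P = 11, giving Q = 19.
CS = ½·(30 − 11)·19 = 180.5.
Monopoly sets MR = MC: 30 − 2Q = 11 ⇒ Q = 9.5, P = 30 − 9.5 = 20.5.
CS = ½·(30 − 20.5)·9.5 = 45.125.
Change in consumer surplus: 45.125 − 180.5 = −135.375.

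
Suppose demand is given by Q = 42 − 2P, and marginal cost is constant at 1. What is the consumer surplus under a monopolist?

CS = 100

Inverting demand: P = 21 − 0.5Q.
The monopolist equates marginal revenue to marginal cost: 21 − Q = 1, so Q = 20. From demand, P = 11.
CS = ½·(21 − 11)·20 = 100.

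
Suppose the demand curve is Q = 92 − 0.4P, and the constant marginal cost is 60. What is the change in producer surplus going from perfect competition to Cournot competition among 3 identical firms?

Producer surplus rises by 2167.5

Inverting demand: P = 230 − 2.5Q.
Perfect competition: P = MC = 60, so 230 − 2.5Q = 60 and Q = 68.
PS = (60 − 60)·68 = 0.
Cournot with 3 identical firms: the symmetric best-response condition is 230 − 10q = 60. Each firm produces q = 17, total output Q = 51, price P = 102.5.
PS = (102.5 − 60)·51 = 2167.5.
Change in producer surplus: 2167.5 − 0 = 2167.5.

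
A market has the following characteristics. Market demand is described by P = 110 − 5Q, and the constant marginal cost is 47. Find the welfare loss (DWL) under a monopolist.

Perfect competition: P = MC = 47, so 110 − 5Q = 47 and Q = 12.6.
A monopolist chooses Q where MR = MC. MR = 110 − 10Q; setting this equal to 47 gives Q = 6.3 and P = 78.5.
DWL is the triangle between Q = 6.3 and Q = 12.6: ½·(12.6 − 6.3)·(78.5 − 47) = 99.225.

DWL = 99.225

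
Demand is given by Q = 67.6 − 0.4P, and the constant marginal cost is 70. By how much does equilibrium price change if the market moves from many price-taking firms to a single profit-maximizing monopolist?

P rises by 49.5

Inverting demand: P = 169 − 2.5Q.
Competitive firms price at marginal cost: P = 70, giving Q = 39.6.
Monopoly sets MR = MC: 169 − 5Q = 70 ⇒ Q = 19.8, P = 169 − 2.5·19.8 = 119.5.
Change in equilibrium price: 119.5 − 70 = 49.5.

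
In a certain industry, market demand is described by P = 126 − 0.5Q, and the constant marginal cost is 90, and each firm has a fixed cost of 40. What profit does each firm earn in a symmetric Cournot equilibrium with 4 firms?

With 4 symmetric Cournot firms, each firm's FOC gives 126 − 2.5q = 90, so q = 14.4, Q = 4·14.4 = 57.6, and P = 97.2.
Each firm's profit = (97.2 − 90)·14.4 − 40 = 63.68.

π_i = 63.68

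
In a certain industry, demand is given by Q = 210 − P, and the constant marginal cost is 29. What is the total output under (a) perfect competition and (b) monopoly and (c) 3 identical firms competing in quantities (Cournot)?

Inverting demand: P = 210 − Q.
Under competition P = MC = 29, so Q = (210 − 29)/1 = 181.
Monopoly sets MR = MC: 210 − 2Q = 29 ⇒ Q = 90.5, P = 210 − 90.5 = 119.5.
With 3 symmetric Cournot firms, each firm's FOC gives 210 − 4q = 29, so q = 45.25, Q = 3·45.25 = 135.75, and P = 74.25.

Competition: Q = 181; Monopoly: Q = 90.5; Cournot: Q = 135.75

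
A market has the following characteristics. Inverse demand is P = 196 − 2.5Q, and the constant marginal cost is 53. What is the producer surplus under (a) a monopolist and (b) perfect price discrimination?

Monopoly: PS = 2044.9; Perfect PD: PS = 4089.8

Monopoly sets MR = MC: 196 − 5Q = 53 ⇒ Q = 28.6, P = 196 − 2.5·28.6 = 124.5.
PS = (124.5 − 53)·28.6 = 2044.9.
A perfectly discriminating monopolist sells every unit with P(Q) ≥ MC(Q), so output equals the competitive quantity Q = 57.2. Each buyer pays their reservation price, so CS = 0 and the firm captures all surplus.
PS = ½·(196 − 53)·57.2 = 4089.8.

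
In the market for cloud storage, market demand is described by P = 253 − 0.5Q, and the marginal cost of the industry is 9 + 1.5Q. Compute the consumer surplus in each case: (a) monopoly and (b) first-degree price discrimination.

Monopoly: CS = 2381.44; Perfect PD: CS = 0

A monopolist chooses Q where MR = MC. MR = 253 − Q; setting this equal to 9 + 1.5Q gives Q = 97.6 and P = 204.2.
CS = ½·(253 − 204.2)·97.6 = 2381.44.
With perfect price discrimination, output is the efficient level Q = 122 (where demand meets MC), but every buyer pays their willingness to pay: CS = 0 and PS = total surplus.
CS = 0.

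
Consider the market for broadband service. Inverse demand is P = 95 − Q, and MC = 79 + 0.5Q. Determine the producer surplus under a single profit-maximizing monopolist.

A monopolist chooses Q where MR = MC. MR = 95 − 2Q; setting this equal to 79 + 0.5Q gives Q = 6.4 and P = 88.6.
PS = P·Q − VC(Q) = 88.6·6.4 − (79·6.4 + ½·0.5·6.4²) = 51.2.

PS = 51.2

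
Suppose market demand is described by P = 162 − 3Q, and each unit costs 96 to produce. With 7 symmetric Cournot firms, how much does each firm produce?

Cournot with 7 identical firms: the symmetric best-response condition is 162 − 24q = 96. Each firm produces q = 2.75, total output Q = 19.25, price P = 104.25.

q_i = 2.75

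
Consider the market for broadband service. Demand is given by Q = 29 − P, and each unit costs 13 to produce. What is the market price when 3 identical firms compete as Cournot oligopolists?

P = 17

Inverting demand: P = 29 − Q.
With 3 symmetric Cournot firms, each firm's FOC gives 29 − 4q = 13, so q = 4, Q = 3·4 = 12, and P = 17.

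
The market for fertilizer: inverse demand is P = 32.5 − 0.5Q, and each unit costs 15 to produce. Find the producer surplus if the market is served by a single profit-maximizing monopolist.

The monopolist equates marginal revenue to marginal cost: 32.5 − Q = 15, so Q = 17.5. From demand, P = 23.75.
PS = (23.75 − 15)·17.5 = 153.125.

PS = 153.125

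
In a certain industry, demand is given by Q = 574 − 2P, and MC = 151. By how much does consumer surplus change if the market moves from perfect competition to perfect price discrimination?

CS falls by 18496

Inverting demand: P = 287 − 0.5Q.
Competitive firms price at marginal cost: P = 151, giving Q = 272.
CS = ½·(287 − 151)·272 = 18496.
With perfect price discrimination, output is the efficient level Q = 272 (where demand meets MC), but every buyer pays their willingness to pay: CS = 0 and PS = total surplus.
CS = 0.
Change in consumer surplus: 0 − 18496 = −18496.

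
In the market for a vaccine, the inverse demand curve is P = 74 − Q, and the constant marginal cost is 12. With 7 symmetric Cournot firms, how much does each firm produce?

q_i = 7.75

In a 7-firm Cournot equilibrium, symmetry and the first-order condition give q = (74 − 12)/(8) = 7.75. So Q = 54.25 and P = 19.75.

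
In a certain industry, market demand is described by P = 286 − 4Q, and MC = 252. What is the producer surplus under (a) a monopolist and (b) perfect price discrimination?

A monopolist chooses Q where MR = MC. MR = 286 − 8Q; setting this equal to 252 gives Q = 4.25 and P = 269.
PS = (269 − 252)·4.25 = 72.25.
Under first-degree price discrimination the firm charges each unit its demand price and produces up to where P = MC, i.e. Q = 8.5. Consumer surplus is zero; producer surplus equals total surplus.
PS = ½·(286 − 252)·8.5 = 144.5.

Monopoly: PS = 72.25; Perfect PD: PS = 144.5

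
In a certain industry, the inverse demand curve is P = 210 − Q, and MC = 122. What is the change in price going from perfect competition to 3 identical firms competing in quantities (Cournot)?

P rises by 22

Competitive firms price at marginal cost: P = 122, giving Q = 88.
In a 3-firm Cournot equilibrium, symmetry and the first-order condition give q = (210 − 122)/(4) = 22. So Q = 66 and P = 144.
Change in price: 144 − 122 = 22.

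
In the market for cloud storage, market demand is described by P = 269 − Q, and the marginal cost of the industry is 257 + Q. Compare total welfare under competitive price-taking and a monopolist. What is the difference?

Competitive equilibrium sets price equal to marginal cost: 269 − Q = 257 + Q, so Q = 6 and P = 263.
CS = ½·(269 − 263)·6 = 18; PS = (263·6 − 257·6 − ½·1·6²) = 18; TS = 36.
A monopolist chooses Q where MR = MC. MR = 269 − 2Q; setting this equal to 257 + Q gives Q = 4 and P = 265.
CS = ½·(269 − 265)·4 = 8; PS = (265·4 − 257·4 − ½·1·4²) = 24; TS = 32.
Change in total welfare: 32 − 36 = −4.

Total welfare falls by 4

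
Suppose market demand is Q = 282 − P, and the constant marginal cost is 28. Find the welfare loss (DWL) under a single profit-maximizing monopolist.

Inverting demand: P = 282 − Q.
Under competition P = MC = 28, so Q = (282 − 28)/1 = 254.
A monopolist chooses Q where MR = MC. MR = 282 − 2Q; setting this equal to 28 gives Q = 127 and P = 155.
DWL is the triangle between Q = 127 and Q = 254: ½·(254 − 127)·(155 − 28) = 8064.5.

DWL = 8064.5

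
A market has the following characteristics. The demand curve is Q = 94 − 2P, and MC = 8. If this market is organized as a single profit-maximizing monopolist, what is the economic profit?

Inverting demand: P = 47 − 0.5Q.
A monopolist chooses Q where MR = MC. MR = 47 − Q; setting this equal to 8 gives Q = 39 and P = 27.5.
Profit = (27.5 − 8)·39 = 760.5.

Profit = 760.5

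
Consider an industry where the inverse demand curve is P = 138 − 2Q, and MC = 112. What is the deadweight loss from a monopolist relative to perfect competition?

DWL = 42.25

Under competition P = MC = 112, so Q = (138 − 112)/2 = 13.
A monopolist chooses Q where MR = MC. MR = 138 − 4Q; setting this equal to 112 gives Q = 6.5 and P = 125.
DWL is the triangle between Q = 6.5 and Q = 13: ½·(13 − 6.5)·(125 − 112) = 42.25.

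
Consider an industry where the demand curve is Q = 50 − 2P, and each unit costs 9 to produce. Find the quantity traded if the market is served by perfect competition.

Q = 32

Inverting demand: P = 25 − 0.5Q.
Under competition P = MC = 9, so Q = (25 − 9)/0.5 = 32.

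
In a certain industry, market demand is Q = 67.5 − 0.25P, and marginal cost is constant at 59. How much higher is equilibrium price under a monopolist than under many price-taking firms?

Equilibrium price rises by 105.5

Inverting demand: P = 270 − 4Q.
Under competition P = MC = 59, so Q = (270 − 59)/4 = 52.75.
Monopoly sets MR = MC: 270 − 8Q = 59 ⇒ Q = 26.375, P = 270 − 4·26.375 = 164.5.
Change in equilibrium price: 164.5 − 59 = 105.5.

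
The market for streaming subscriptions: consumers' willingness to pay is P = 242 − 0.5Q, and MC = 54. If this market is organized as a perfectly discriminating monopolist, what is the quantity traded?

Q = 376

A perfectly discriminating monopolist sells every unit with P(Q) ≥ MC(Q), so output equals the competitive quantity Q = 376. Each buyer pays their reservation price, so CS = 0 and the firm captures all surplus.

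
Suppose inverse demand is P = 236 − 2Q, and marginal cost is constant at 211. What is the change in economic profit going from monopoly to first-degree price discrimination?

The monopolist equates marginal revenue to marginal cost: 236 − 4Q = 211, so Q = 6.25. From demand, P = 223.5.
Profit = (223.5 − 211)·6.25 = 78.125.
Under first-degree price discrimination the firm charges each unit its demand price and produces up to where P = MC, i.e. Q = 12.5. Consumer surplus is zero; producer surplus equals total surplus.
PS equals the full surplus area, 156.25. Profit = 156.25 = 156.25.
Change in economic profit: 156.25 − 78.125 = 78.125.

π rises by 78.125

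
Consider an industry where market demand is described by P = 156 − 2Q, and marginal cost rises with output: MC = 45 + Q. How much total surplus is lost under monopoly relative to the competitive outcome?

DWL = 328.56

Competitive equilibrium sets price equal to marginal cost: 156 − 2Q = 45 + Q, so Q = 37 and P = 82.
The monopolist equates marginal revenue to marginal cost: 156 − 4Q = 45 + Q, so Q = 22.2. From demand, P = 111.6.
CS = ½·(156 − 82)·37 = 1369; PS = (82·37 − 45·37 − ½·1·37²) = 684.5; TS = 2053.5.
CS = ½·(156 − 111.6)·22.2 = 492.84; PS = (111.6·22.2 − 45·22.2 − ½·1·22.2²) = 1232.1; TS = 1724.94.
DWL = 2053.5 − 1724.94 = 328.56.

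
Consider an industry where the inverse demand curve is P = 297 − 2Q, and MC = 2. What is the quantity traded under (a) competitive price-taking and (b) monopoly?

Competitive firms price at marginal cost: P = 2, giving Q = 147.5.
Monopoly sets MR = MC: 297 − 4Q = 2 ⇒ Q = 73.75, P = 297 − 2·73.75 = 149.5.

Competition: Q = 147.5; Monopoly: Q = 73.75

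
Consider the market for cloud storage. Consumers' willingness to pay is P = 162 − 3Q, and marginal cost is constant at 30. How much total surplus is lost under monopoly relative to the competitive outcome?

DWL = 726

Perfect competition: P = MC = 30, so 162 − 3Q = 30 and Q = 44.
Monopoly sets MR = MC: 162 − 6Q = 30 ⇒ Q = 22, P = 162 − 3·22 = 96.
DWL is the triangle between Q = 22 and Q = 44: ½·(44 − 22)·(96 − 30) = 726.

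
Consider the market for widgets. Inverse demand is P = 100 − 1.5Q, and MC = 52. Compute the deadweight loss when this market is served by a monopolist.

DWL = 192

Competitive firms price at marginal cost: P = 52, giving Q = 32.
The monopolist equates marginal revenue to marginal cost: 100 − 3Q = 52, so Q = 16. From demand, P = 76.
DWL is the triangle between Q = 16 and Q = 32: ½·(32 − 16)·(76 − 52) = 192.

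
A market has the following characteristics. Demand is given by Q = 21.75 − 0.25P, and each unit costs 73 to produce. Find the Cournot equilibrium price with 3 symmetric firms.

P = 76.5

Inverting demand: P = 87 − 4Q.
With 3 symmetric Cournot firms, each firm's FOC gives 87 − 16q = 73, so q = 0.875, Q = 3·0.875 = 2.625, and P = 76.5.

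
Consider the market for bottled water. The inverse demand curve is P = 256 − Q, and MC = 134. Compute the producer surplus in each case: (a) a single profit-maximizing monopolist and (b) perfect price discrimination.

Monopoly: PS = 3721; Perfect PD: PS = 7442

The monopolist equates marginal revenue to marginal cost: 256 − 2Q = 134, so Q = 61. From demand, P = 195.
PS = (195 − 134)·61 = 3721.
Under first-degree price discrimination the firm charges each unit its demand price and produces up to where P = MC, i.e. Q = 122. Consumer surplus is zero; producer surplus equals total surplus.
PS = ½·(256 − 134)·122 = 7442.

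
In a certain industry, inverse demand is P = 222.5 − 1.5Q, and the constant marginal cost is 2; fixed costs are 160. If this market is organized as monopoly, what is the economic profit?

Profit = 7943.375

Monopoly sets MR = MC: 222.5 − 3Q = 2 ⇒ Q = 73.5, P = 222.5 − 1.5·73.5 = 112.25.
Profit = (112.25 − 2)·73.5 − 160 = 7943.375.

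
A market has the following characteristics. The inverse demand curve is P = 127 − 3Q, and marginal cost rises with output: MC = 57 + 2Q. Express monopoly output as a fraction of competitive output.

A monopolist chooses Q where MR = MC. MR = 127 − 6Q; setting this equal to 57 + 2Q gives Q = 8.75 and P = 100.75.
Competitive equilibrium sets price equal to marginal cost: 127 − 3Q = 57 + 2Q, so Q = 14 and P = 85.
Ratio Q_m/Q_c = 8.75/14 = 0.625.

Q_m/Q_c = 0.625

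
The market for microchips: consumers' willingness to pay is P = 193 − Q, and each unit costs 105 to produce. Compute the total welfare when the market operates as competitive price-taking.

Competitive firms price at marginal cost: P = 105, giving Q = 88.
CS = ½·(193 − 105)·88 = 3872; PS = (105 − 105)·88 = 0; TS = 3872.

TS = 3872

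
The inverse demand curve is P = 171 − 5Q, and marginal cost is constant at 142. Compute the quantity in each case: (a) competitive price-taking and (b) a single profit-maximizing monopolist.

Competition: Q = 5.8; Monopoly: Q = 2.9

Perfect competition: P = MC = 142, so 171 − 5Q = 142 and Q = 5.8.
A monopolist chooses Q where MR = MC. MR = 171 − 10Q; setting this equal to 142 gives Q = 2.9 and P = 156.5.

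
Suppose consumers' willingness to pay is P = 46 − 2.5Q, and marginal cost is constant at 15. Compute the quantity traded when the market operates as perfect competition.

Competitive firms price at marginal cost: P = 15, giving Q = 12.4.

Q = 12.4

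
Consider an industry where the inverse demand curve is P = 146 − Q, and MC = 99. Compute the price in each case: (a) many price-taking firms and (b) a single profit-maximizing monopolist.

Competitive firms price at marginal cost: P = 99, giving Q = 47.
Monopoly sets MR = MC: 146 − 2Q = 99 ⇒ Q = 23.5, P = 146 − 23.5 = 122.5.

Competition: P = 99; Monopoly: P = 122.5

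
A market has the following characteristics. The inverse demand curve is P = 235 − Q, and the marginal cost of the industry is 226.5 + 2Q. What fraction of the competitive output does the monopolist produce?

Q_m/Q_c = 0.75

Monopoly sets MR = MC: 235 − 2Q = 226.5 + 2Q ⇒ Q = 2.125, P = 235 − 2.125 = 232.875.
Under competition P = MC: 235 − Q = 226.5 + 2Q ⇒ Q = 17/6, P = 1393/6.
Ratio Q_m/Q_c = 2.125/(17/6) = 0.75.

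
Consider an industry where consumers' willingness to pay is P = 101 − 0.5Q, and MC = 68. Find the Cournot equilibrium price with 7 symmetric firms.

Cournot with 7 identical firms: the symmetric best-response condition is 101 − 4q = 68. Each firm produces q = 8.25, total output Q = 57.75, price P = 72.125.

P = 72.125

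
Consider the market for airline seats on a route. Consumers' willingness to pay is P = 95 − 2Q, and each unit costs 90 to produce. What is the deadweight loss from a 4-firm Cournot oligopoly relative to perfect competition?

Under competition P = MC = 90, so Q = (95 − 90)/2 = 2.5.
With 4 symmetric Cournot firms, each firm's FOC gives 95 − 10q = 90, so q = 0.5, Q = 4·0.5 = 2, and P = 91.
DWL is the triangle between Q = 2 and Q = 2.5: ½·(2.5 − 2)·(91 − 90) = 0.25.

DWL = 0.25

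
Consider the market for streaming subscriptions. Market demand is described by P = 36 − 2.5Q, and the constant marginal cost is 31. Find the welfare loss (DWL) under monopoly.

DWL = 1.25

Under competition P = MC = 31, so Q = (36 − 31)/2.5 = 2.
The monopolist equates marginal revenue to marginal cost: 36 − 5Q = 31, so Q = 1. From demand, P = 33.5.
DWL is the triangle between Q = 1 and Q = 2: ½·(2 − 1)·(33.5 − 31) = 1.25.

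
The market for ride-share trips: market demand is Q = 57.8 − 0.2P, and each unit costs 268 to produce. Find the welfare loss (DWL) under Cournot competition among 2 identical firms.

Inverting demand: P = 289 − 5Q.
Perfect competition: P = MC = 268, so 289 − 5Q = 268 and Q = 4.2.
Cournot with 2 identical firms: the symmetric best-response condition is 289 − 15q = 268. Each firm produces q = 1.4, total output Q = 2.8, price P = 275.
DWL is the triangle between Q = 2.8 and Q = 4.2: ½·(4.2 − 2.8)·(275 − 268) = 4.9.

DWL = 4.9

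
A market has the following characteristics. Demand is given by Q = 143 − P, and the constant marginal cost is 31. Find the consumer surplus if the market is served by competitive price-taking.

CS = 6272

Inverting demand: P = 143 − Q.
Perfect competition: P = MC = 31, so 143 − Q = 31 and Q = 112.
CS = ½·(143 − 31)·112 = 6272.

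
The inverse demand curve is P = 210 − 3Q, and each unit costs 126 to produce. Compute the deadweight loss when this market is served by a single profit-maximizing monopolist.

Perfect competition: P = MC = 126, so 210 − 3Q = 126 and Q = 28.
Monopoly sets MR = MC: 210 − 6Q = 126 ⇒ Q = 14, P = 210 − 3·14 = 168.
DWL is the triangle between Q = 14 and Q = 28: ½·(28 − 14)·(168 − 126) = 294.

DWL = 294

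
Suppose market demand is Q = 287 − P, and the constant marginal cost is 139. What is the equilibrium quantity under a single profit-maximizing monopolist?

Inverting demand: P = 287 − Q.
A monopolist chooses Q where MR = MC. MR = 287 − 2Q; setting this equal to 139 gives Q = 74 and P = 213.

Q = 74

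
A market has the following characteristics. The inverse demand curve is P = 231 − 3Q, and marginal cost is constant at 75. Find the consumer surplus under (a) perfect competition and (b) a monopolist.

Competition: CS = 4056; Monopoly: CS = 1014

Competitive firms price at marginal cost: P = 75, giving Q = 52.
CS = ½·(231 − 75)·52 = 4056.
Monopoly sets MR = MC: 231 − 6Q = 75 ⇒ Q = 26, P = 231 − 3·26 = 153.
CS = ½·(231 − 153)·26 = 1014.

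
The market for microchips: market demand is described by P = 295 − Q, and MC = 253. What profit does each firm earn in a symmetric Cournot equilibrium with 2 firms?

π_i = 196

In a 2-firm Cournot equilibrium, symmetry and the first-order condition give q = (295 − 253)/(3) = 14. So Q = 28 and P = 267.
Each firm's profit = (267 − 253)·14 = 196.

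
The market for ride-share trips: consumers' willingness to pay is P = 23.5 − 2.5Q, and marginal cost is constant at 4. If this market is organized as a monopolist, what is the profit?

The monopolist equates marginal revenue to marginal cost: 23.5 − 5Q = 4, so Q = 3.9. From demand, P = 13.75.
Profit = (13.75 − 4)·3.9 = 38.025.

Profit = 38.025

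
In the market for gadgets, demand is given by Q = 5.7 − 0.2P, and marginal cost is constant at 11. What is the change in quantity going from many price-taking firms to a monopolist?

Q falls by 1.75

Inverting demand: P = 28.5 − 5Q.
Competitive firms price at marginal cost: P = 11, giving Q = 3.5.
Monopoly sets MR = MC: 28.5 − 10Q = 11 ⇒ Q = 1.75, P = 28.5 − 5·1.75 = 19.75.
Change in quantity: 1.75 − 3.5 = −1.75.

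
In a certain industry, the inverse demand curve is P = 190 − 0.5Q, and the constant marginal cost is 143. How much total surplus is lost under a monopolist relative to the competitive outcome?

Under competition P = MC = 143, so Q = (190 − 143)/0.5 = 94.
Monopoly sets MR = MC: 190 − Q = 143 ⇒ Q = 47, P = 190 − 0.5·47 = 166.5.
DWL is the triangle between Q = 47 and Q = 94: ½·(94 − 47)·(166.5 − 143) = 552.25.

DWL = 552.25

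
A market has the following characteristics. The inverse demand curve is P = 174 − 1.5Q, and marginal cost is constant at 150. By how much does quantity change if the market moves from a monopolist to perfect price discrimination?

A monopolist chooses Q where MR = MC. MR = 174 − 3Q; setting this equal to 150 gives Q = 8 and P = 162.
A perfectly discriminating monopolist sells every unit with P(Q) ≥ MC(Q), so output equals the competitive quantity Q = 16. Each buyer pays their reservation price, so CS = 0 and the firm captures all surplus.
Change in quantity: 16 − 8 = 8.

Quantity rises by 8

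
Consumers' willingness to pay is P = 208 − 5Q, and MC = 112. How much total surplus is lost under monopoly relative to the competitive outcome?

Under competition P = MC = 112, so Q = (208 − 112)/5 = 19.2.
A monopolist chooses Q where MR = MC. MR = 208 − 10Q; setting this equal to 112 gives Q = 9.6 and P = 160.
DWL is the triangle between Q = 9.6 and Q = 19.2: ½·(19.2 − 9.6)·(160 − 112) = 230.4.

DWL = 230.4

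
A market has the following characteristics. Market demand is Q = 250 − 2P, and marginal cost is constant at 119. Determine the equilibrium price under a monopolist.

Inverting demand: P = 125 − 0.5Q.
Monopoly sets MR = MC: 125 − Q = 119 ⇒ Q = 6, P = 125 − 0.5·6 = 122.

P = 122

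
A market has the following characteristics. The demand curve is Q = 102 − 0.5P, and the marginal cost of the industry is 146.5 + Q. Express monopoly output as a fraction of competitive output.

Q_m/Q_c = 0.6

Inverting demand: P = 204 − 2Q.
A monopolist chooses Q where MR = MC. MR = 204 − 4Q; setting this equal to 146.5 + Q gives Q = 11.5 and P = 181.
Under competition P = MC: 204 − 2Q = 146.5 + Q ⇒ Q = 115/6, P = 497/3.
Ratio Q_m/Q_c = 11.5/(115/6) = 0.6.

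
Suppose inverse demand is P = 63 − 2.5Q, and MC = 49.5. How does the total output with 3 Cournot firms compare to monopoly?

Cournot with 3 identical firms: the symmetric best-response condition is 63 − 10q = 49.5. Each firm produces q = 1.35, total output Q = 4.05, price P = 52.875.
The monopolist equates marginal revenue to marginal cost: 63 − 5Q = 49.5, so Q = 2.7. From demand, P = 56.25.

Cournot: Q = 4.05; Monopoly: Q = 2.7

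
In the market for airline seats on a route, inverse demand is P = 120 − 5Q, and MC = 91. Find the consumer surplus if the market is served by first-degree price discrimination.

Under first-degree price discrimination the firm charges each unit its demand price and produces up to where P = MC, i.e. Q = 5.8. Consumer surplus is zero; producer surplus equals total surplus.
CS = 0.

CS = 0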